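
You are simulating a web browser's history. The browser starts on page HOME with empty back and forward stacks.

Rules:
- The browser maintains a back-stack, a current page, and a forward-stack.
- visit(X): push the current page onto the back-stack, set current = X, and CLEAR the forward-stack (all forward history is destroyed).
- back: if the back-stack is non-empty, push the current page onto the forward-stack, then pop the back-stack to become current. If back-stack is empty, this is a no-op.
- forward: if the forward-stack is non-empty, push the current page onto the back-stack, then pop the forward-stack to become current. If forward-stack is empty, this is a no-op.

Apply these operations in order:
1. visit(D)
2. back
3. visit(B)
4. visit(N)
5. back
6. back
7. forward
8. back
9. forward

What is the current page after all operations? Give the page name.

Answer: B

Derivation:
After 1 (visit(D)): cur=D back=1 fwd=0
After 2 (back): cur=HOME back=0 fwd=1
After 3 (visit(B)): cur=B back=1 fwd=0
After 4 (visit(N)): cur=N back=2 fwd=0
After 5 (back): cur=B back=1 fwd=1
After 6 (back): cur=HOME back=0 fwd=2
After 7 (forward): cur=B back=1 fwd=1
After 8 (back): cur=HOME back=0 fwd=2
After 9 (forward): cur=B back=1 fwd=1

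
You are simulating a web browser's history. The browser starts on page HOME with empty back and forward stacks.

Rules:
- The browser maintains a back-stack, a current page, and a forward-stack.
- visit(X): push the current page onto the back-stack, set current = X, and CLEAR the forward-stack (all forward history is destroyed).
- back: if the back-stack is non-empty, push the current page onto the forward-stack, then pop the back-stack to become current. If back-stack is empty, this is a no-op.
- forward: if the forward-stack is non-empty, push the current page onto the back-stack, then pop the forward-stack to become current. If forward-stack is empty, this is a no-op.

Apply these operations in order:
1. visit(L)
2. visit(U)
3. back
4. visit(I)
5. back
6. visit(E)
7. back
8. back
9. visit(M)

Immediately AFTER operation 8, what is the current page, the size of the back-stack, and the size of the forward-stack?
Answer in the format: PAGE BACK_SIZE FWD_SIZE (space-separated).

After 1 (visit(L)): cur=L back=1 fwd=0
After 2 (visit(U)): cur=U back=2 fwd=0
After 3 (back): cur=L back=1 fwd=1
After 4 (visit(I)): cur=I back=2 fwd=0
After 5 (back): cur=L back=1 fwd=1
After 6 (visit(E)): cur=E back=2 fwd=0
After 7 (back): cur=L back=1 fwd=1
After 8 (back): cur=HOME back=0 fwd=2

HOME 0 2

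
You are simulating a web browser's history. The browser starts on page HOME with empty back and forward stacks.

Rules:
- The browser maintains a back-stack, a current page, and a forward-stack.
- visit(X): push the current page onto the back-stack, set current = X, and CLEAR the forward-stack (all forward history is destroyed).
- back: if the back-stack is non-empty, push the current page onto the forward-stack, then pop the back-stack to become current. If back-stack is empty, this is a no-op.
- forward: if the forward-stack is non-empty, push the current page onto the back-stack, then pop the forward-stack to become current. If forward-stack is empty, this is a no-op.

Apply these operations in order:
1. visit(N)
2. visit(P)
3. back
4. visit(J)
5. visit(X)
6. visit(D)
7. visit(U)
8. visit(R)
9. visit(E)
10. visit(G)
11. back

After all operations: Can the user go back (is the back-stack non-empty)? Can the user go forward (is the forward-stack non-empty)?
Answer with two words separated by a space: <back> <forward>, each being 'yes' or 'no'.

After 1 (visit(N)): cur=N back=1 fwd=0
After 2 (visit(P)): cur=P back=2 fwd=0
After 3 (back): cur=N back=1 fwd=1
After 4 (visit(J)): cur=J back=2 fwd=0
After 5 (visit(X)): cur=X back=3 fwd=0
After 6 (visit(D)): cur=D back=4 fwd=0
After 7 (visit(U)): cur=U back=5 fwd=0
After 8 (visit(R)): cur=R back=6 fwd=0
After 9 (visit(E)): cur=E back=7 fwd=0
After 10 (visit(G)): cur=G back=8 fwd=0
After 11 (back): cur=E back=7 fwd=1

Answer: yes yes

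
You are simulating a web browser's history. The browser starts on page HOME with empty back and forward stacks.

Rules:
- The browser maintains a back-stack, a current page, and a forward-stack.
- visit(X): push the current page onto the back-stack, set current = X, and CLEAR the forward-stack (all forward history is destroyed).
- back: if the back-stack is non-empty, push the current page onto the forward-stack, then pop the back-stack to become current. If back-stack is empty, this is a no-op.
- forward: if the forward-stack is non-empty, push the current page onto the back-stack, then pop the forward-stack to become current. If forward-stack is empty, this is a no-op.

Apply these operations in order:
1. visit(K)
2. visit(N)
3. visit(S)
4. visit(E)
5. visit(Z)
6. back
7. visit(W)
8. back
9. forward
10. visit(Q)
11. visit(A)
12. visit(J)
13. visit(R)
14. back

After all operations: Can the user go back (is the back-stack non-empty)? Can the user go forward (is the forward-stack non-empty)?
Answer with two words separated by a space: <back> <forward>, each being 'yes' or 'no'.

After 1 (visit(K)): cur=K back=1 fwd=0
After 2 (visit(N)): cur=N back=2 fwd=0
After 3 (visit(S)): cur=S back=3 fwd=0
After 4 (visit(E)): cur=E back=4 fwd=0
After 5 (visit(Z)): cur=Z back=5 fwd=0
After 6 (back): cur=E back=4 fwd=1
After 7 (visit(W)): cur=W back=5 fwd=0
After 8 (back): cur=E back=4 fwd=1
After 9 (forward): cur=W back=5 fwd=0
After 10 (visit(Q)): cur=Q back=6 fwd=0
After 11 (visit(A)): cur=A back=7 fwd=0
After 12 (visit(J)): cur=J back=8 fwd=0
After 13 (visit(R)): cur=R back=9 fwd=0
After 14 (back): cur=J back=8 fwd=1

Answer: yes yes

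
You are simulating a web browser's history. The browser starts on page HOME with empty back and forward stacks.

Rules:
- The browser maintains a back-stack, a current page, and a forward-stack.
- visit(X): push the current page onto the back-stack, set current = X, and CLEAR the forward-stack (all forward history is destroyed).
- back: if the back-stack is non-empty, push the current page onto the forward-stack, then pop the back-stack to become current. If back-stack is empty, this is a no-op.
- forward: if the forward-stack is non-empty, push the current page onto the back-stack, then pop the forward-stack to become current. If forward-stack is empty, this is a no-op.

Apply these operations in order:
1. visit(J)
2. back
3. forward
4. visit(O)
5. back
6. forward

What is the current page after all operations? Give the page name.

After 1 (visit(J)): cur=J back=1 fwd=0
After 2 (back): cur=HOME back=0 fwd=1
After 3 (forward): cur=J back=1 fwd=0
After 4 (visit(O)): cur=O back=2 fwd=0
After 5 (back): cur=J back=1 fwd=1
After 6 (forward): cur=O back=2 fwd=0

Answer: O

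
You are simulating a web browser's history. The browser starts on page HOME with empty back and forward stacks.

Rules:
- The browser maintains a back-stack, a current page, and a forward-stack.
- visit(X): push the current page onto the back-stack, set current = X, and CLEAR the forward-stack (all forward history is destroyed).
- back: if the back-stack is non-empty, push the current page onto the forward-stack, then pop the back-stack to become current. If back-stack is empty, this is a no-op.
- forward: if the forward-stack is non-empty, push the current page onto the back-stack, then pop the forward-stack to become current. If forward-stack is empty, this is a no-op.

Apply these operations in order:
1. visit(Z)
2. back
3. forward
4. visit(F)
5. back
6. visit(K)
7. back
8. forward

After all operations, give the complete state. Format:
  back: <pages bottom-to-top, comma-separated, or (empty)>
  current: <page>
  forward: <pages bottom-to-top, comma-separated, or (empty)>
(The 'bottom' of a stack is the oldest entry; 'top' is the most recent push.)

Answer: back: HOME,Z
current: K
forward: (empty)

Derivation:
After 1 (visit(Z)): cur=Z back=1 fwd=0
After 2 (back): cur=HOME back=0 fwd=1
After 3 (forward): cur=Z back=1 fwd=0
After 4 (visit(F)): cur=F back=2 fwd=0
After 5 (back): cur=Z back=1 fwd=1
After 6 (visit(K)): cur=K back=2 fwd=0
After 7 (back): cur=Z back=1 fwd=1
After 8 (forward): cur=K back=2 fwd=0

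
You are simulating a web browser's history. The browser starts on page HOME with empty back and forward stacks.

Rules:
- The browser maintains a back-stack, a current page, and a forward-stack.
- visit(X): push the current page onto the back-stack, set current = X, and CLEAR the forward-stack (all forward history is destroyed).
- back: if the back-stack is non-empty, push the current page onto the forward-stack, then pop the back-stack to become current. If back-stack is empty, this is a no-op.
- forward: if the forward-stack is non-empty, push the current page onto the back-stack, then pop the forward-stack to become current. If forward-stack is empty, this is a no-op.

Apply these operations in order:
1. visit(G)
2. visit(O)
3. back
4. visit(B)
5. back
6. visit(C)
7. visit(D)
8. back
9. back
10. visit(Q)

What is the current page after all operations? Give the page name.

Answer: Q

Derivation:
After 1 (visit(G)): cur=G back=1 fwd=0
After 2 (visit(O)): cur=O back=2 fwd=0
After 3 (back): cur=G back=1 fwd=1
After 4 (visit(B)): cur=B back=2 fwd=0
After 5 (back): cur=G back=1 fwd=1
After 6 (visit(C)): cur=C back=2 fwd=0
After 7 (visit(D)): cur=D back=3 fwd=0
After 8 (back): cur=C back=2 fwd=1
After 9 (back): cur=G back=1 fwd=2
After 10 (visit(Q)): cur=Q back=2 fwd=0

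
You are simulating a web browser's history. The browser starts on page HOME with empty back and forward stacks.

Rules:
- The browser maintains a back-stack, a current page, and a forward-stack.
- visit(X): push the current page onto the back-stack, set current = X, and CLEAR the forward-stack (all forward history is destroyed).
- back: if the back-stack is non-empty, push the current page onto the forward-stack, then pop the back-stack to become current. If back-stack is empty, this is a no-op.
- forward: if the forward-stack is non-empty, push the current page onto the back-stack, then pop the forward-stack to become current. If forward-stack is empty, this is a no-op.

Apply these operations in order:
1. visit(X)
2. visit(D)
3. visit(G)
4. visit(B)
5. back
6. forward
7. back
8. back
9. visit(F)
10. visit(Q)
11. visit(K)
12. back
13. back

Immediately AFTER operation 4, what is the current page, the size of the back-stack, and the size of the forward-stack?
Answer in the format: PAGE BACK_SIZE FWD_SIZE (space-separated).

After 1 (visit(X)): cur=X back=1 fwd=0
After 2 (visit(D)): cur=D back=2 fwd=0
After 3 (visit(G)): cur=G back=3 fwd=0
After 4 (visit(B)): cur=B back=4 fwd=0

B 4 0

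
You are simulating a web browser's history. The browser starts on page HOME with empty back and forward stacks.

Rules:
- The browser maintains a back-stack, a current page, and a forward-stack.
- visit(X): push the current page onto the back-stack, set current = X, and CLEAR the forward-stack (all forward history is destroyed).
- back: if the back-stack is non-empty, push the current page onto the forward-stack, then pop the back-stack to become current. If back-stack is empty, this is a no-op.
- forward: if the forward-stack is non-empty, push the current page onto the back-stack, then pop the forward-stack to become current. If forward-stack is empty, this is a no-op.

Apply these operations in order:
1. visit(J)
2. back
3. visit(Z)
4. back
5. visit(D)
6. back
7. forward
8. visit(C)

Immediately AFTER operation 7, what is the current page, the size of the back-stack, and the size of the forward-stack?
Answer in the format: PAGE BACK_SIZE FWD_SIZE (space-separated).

After 1 (visit(J)): cur=J back=1 fwd=0
After 2 (back): cur=HOME back=0 fwd=1
After 3 (visit(Z)): cur=Z back=1 fwd=0
After 4 (back): cur=HOME back=0 fwd=1
After 5 (visit(D)): cur=D back=1 fwd=0
After 6 (back): cur=HOME back=0 fwd=1
After 7 (forward): cur=D back=1 fwd=0

D 1 0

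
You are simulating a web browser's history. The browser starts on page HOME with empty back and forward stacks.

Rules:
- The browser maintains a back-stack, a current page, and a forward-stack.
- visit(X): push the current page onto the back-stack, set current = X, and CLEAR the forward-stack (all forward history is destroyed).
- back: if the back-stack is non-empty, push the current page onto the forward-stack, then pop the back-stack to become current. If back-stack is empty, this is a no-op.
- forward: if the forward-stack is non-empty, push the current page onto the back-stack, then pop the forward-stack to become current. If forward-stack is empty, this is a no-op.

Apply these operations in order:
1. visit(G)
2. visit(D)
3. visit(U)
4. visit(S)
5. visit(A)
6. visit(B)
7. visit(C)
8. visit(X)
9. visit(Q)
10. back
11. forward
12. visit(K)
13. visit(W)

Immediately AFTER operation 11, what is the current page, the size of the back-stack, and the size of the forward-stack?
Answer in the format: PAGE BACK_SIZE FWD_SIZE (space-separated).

After 1 (visit(G)): cur=G back=1 fwd=0
After 2 (visit(D)): cur=D back=2 fwd=0
After 3 (visit(U)): cur=U back=3 fwd=0
After 4 (visit(S)): cur=S back=4 fwd=0
After 5 (visit(A)): cur=A back=5 fwd=0
After 6 (visit(B)): cur=B back=6 fwd=0
After 7 (visit(C)): cur=C back=7 fwd=0
After 8 (visit(X)): cur=X back=8 fwd=0
After 9 (visit(Q)): cur=Q back=9 fwd=0
After 10 (back): cur=X back=8 fwd=1
After 11 (forward): cur=Q back=9 fwd=0

Q 9 0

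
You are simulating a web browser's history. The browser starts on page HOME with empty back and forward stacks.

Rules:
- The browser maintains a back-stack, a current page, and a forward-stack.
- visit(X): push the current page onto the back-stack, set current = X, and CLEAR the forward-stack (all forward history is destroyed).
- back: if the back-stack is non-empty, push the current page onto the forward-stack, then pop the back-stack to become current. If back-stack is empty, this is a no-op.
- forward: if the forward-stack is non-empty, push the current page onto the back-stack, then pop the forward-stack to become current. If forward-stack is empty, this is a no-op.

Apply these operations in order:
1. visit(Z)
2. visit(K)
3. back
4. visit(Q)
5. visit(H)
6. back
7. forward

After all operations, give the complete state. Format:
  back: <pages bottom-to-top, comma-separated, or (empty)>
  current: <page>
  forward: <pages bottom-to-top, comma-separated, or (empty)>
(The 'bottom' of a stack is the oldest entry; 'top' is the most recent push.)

Answer: back: HOME,Z,Q
current: H
forward: (empty)

Derivation:
After 1 (visit(Z)): cur=Z back=1 fwd=0
After 2 (visit(K)): cur=K back=2 fwd=0
After 3 (back): cur=Z back=1 fwd=1
After 4 (visit(Q)): cur=Q back=2 fwd=0
After 5 (visit(H)): cur=H back=3 fwd=0
After 6 (back): cur=Q back=2 fwd=1
After 7 (forward): cur=H back=3 fwd=0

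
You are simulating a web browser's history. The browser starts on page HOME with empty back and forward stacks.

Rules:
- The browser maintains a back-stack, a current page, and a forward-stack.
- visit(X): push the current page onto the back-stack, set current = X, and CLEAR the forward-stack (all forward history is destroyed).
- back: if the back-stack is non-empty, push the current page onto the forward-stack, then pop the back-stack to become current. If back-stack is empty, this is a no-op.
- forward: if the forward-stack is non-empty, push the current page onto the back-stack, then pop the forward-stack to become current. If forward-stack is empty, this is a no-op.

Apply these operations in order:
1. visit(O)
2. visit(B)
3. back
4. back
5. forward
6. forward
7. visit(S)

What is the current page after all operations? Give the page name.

After 1 (visit(O)): cur=O back=1 fwd=0
After 2 (visit(B)): cur=B back=2 fwd=0
After 3 (back): cur=O back=1 fwd=1
After 4 (back): cur=HOME back=0 fwd=2
After 5 (forward): cur=O back=1 fwd=1
After 6 (forward): cur=B back=2 fwd=0
After 7 (visit(S)): cur=S back=3 fwd=0

Answer: S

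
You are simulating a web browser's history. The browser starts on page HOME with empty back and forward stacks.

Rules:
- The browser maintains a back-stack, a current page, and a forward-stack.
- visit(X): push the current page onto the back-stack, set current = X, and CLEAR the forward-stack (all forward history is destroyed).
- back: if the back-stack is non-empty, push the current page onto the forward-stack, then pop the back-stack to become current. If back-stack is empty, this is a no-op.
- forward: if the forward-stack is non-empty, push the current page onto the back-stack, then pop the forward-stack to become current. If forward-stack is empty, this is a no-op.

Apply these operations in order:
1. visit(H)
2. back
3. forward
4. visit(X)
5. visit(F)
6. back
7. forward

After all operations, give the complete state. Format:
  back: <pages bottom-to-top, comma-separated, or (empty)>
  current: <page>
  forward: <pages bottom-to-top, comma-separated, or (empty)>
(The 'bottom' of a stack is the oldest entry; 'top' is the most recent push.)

After 1 (visit(H)): cur=H back=1 fwd=0
After 2 (back): cur=HOME back=0 fwd=1
After 3 (forward): cur=H back=1 fwd=0
After 4 (visit(X)): cur=X back=2 fwd=0
After 5 (visit(F)): cur=F back=3 fwd=0
After 6 (back): cur=X back=2 fwd=1
After 7 (forward): cur=F back=3 fwd=0

Answer: back: HOME,H,X
current: F
forward: (empty)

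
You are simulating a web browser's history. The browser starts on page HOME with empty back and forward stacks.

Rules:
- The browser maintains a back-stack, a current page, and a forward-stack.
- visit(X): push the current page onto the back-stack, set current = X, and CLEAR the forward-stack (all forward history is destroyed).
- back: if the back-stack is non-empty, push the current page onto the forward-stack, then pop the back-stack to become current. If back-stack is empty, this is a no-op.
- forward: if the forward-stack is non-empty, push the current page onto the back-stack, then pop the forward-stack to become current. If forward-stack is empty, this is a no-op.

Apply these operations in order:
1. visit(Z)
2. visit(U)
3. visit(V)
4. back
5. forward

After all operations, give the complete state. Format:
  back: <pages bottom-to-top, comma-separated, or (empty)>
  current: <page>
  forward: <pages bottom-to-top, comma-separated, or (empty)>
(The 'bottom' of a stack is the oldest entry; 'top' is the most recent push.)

After 1 (visit(Z)): cur=Z back=1 fwd=0
After 2 (visit(U)): cur=U back=2 fwd=0
After 3 (visit(V)): cur=V back=3 fwd=0
After 4 (back): cur=U back=2 fwd=1
After 5 (forward): cur=V back=3 fwd=0

Answer: back: HOME,Z,U
current: V
forward: (empty)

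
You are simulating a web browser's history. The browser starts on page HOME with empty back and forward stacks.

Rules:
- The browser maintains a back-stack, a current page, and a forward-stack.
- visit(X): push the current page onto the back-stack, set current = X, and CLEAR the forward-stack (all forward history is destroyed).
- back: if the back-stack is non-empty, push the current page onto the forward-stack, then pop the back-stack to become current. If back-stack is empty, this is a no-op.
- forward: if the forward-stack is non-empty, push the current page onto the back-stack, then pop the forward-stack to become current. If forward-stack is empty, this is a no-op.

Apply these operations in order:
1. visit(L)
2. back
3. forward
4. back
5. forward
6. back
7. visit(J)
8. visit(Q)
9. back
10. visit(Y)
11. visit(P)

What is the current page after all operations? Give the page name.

After 1 (visit(L)): cur=L back=1 fwd=0
After 2 (back): cur=HOME back=0 fwd=1
After 3 (forward): cur=L back=1 fwd=0
After 4 (back): cur=HOME back=0 fwd=1
After 5 (forward): cur=L back=1 fwd=0
After 6 (back): cur=HOME back=0 fwd=1
After 7 (visit(J)): cur=J back=1 fwd=0
After 8 (visit(Q)): cur=Q back=2 fwd=0
After 9 (back): cur=J back=1 fwd=1
After 10 (visit(Y)): cur=Y back=2 fwd=0
After 11 (visit(P)): cur=P back=3 fwd=0

Answer: P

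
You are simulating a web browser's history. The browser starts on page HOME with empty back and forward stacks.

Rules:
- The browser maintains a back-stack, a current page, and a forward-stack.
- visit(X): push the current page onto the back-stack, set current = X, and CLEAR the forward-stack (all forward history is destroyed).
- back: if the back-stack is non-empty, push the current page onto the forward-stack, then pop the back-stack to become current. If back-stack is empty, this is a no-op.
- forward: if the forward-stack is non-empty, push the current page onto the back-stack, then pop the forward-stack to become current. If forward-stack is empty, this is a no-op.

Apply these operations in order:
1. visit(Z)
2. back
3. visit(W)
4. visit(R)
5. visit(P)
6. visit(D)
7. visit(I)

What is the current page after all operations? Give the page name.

After 1 (visit(Z)): cur=Z back=1 fwd=0
After 2 (back): cur=HOME back=0 fwd=1
After 3 (visit(W)): cur=W back=1 fwd=0
After 4 (visit(R)): cur=R back=2 fwd=0
After 5 (visit(P)): cur=P back=3 fwd=0
After 6 (visit(D)): cur=D back=4 fwd=0
After 7 (visit(I)): cur=I back=5 fwd=0

Answer: I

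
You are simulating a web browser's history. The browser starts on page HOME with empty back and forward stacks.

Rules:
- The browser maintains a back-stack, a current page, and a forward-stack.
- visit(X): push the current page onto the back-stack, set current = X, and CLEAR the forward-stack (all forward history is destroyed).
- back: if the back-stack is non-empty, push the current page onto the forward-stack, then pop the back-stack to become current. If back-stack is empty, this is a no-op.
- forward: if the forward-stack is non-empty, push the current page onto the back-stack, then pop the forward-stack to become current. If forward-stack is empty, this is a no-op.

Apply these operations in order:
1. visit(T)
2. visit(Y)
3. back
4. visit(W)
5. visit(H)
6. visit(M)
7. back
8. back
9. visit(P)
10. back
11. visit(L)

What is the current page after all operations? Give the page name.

After 1 (visit(T)): cur=T back=1 fwd=0
After 2 (visit(Y)): cur=Y back=2 fwd=0
After 3 (back): cur=T back=1 fwd=1
After 4 (visit(W)): cur=W back=2 fwd=0
After 5 (visit(H)): cur=H back=3 fwd=0
After 6 (visit(M)): cur=M back=4 fwd=0
After 7 (back): cur=H back=3 fwd=1
After 8 (back): cur=W back=2 fwd=2
After 9 (visit(P)): cur=P back=3 fwd=0
After 10 (back): cur=W back=2 fwd=1
After 11 (visit(L)): cur=L back=3 fwd=0

Answer: L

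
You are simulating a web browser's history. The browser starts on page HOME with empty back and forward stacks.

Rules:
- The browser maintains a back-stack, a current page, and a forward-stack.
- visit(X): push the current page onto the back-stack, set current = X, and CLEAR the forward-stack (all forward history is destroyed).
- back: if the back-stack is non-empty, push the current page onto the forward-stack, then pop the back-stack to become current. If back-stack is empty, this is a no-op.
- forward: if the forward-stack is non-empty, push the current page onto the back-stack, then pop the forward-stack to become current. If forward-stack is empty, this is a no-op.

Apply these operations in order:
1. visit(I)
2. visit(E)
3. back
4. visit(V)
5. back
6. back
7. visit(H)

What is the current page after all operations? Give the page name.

After 1 (visit(I)): cur=I back=1 fwd=0
After 2 (visit(E)): cur=E back=2 fwd=0
After 3 (back): cur=I back=1 fwd=1
After 4 (visit(V)): cur=V back=2 fwd=0
After 5 (back): cur=I back=1 fwd=1
After 6 (back): cur=HOME back=0 fwd=2
After 7 (visit(H)): cur=H back=1 fwd=0

Answer: H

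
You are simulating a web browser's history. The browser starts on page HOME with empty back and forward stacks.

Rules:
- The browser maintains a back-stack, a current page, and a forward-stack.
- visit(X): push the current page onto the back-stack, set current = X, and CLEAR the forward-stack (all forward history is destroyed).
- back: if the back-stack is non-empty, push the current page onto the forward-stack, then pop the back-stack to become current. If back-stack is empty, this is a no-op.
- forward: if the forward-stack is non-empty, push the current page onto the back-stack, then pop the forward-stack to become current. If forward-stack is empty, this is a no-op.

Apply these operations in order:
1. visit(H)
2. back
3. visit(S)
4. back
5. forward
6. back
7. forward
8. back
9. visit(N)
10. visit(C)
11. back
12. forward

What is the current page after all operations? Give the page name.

Answer: C

Derivation:
After 1 (visit(H)): cur=H back=1 fwd=0
After 2 (back): cur=HOME back=0 fwd=1
After 3 (visit(S)): cur=S back=1 fwd=0
After 4 (back): cur=HOME back=0 fwd=1
After 5 (forward): cur=S back=1 fwd=0
After 6 (back): cur=HOME back=0 fwd=1
After 7 (forward): cur=S back=1 fwd=0
After 8 (back): cur=HOME back=0 fwd=1
After 9 (visit(N)): cur=N back=1 fwd=0
After 10 (visit(C)): cur=C back=2 fwd=0
After 11 (back): cur=N back=1 fwd=1
After 12 (forward): cur=C back=2 fwd=0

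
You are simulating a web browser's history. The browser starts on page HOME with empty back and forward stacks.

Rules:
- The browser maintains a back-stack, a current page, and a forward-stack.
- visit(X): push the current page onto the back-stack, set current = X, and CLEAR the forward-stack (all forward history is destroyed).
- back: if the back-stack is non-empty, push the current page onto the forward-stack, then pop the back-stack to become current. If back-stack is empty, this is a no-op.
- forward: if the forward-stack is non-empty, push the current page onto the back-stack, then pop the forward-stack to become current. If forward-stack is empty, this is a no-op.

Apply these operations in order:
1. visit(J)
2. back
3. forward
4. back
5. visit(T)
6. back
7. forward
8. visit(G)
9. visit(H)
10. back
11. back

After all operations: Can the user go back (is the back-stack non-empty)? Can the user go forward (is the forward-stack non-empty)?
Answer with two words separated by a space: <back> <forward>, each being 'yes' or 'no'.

After 1 (visit(J)): cur=J back=1 fwd=0
After 2 (back): cur=HOME back=0 fwd=1
After 3 (forward): cur=J back=1 fwd=0
After 4 (back): cur=HOME back=0 fwd=1
After 5 (visit(T)): cur=T back=1 fwd=0
After 6 (back): cur=HOME back=0 fwd=1
After 7 (forward): cur=T back=1 fwd=0
After 8 (visit(G)): cur=G back=2 fwd=0
After 9 (visit(H)): cur=H back=3 fwd=0
After 10 (back): cur=G back=2 fwd=1
After 11 (back): cur=T back=1 fwd=2

Answer: yes yes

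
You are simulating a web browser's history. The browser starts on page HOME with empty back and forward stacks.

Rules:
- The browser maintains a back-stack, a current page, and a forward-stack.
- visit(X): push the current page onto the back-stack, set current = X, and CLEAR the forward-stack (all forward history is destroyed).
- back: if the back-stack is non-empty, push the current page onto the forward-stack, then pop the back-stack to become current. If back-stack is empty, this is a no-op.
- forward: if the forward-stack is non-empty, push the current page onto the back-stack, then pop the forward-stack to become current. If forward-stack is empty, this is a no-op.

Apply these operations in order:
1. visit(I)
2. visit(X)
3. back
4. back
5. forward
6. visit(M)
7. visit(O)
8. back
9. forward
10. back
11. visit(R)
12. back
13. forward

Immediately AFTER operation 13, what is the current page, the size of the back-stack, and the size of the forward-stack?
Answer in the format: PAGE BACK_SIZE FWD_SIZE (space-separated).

After 1 (visit(I)): cur=I back=1 fwd=0
After 2 (visit(X)): cur=X back=2 fwd=0
After 3 (back): cur=I back=1 fwd=1
After 4 (back): cur=HOME back=0 fwd=2
After 5 (forward): cur=I back=1 fwd=1
After 6 (visit(M)): cur=M back=2 fwd=0
After 7 (visit(O)): cur=O back=3 fwd=0
After 8 (back): cur=M back=2 fwd=1
After 9 (forward): cur=O back=3 fwd=0
After 10 (back): cur=M back=2 fwd=1
After 11 (visit(R)): cur=R back=3 fwd=0
After 12 (back): cur=M back=2 fwd=1
After 13 (forward): cur=R back=3 fwd=0

R 3 0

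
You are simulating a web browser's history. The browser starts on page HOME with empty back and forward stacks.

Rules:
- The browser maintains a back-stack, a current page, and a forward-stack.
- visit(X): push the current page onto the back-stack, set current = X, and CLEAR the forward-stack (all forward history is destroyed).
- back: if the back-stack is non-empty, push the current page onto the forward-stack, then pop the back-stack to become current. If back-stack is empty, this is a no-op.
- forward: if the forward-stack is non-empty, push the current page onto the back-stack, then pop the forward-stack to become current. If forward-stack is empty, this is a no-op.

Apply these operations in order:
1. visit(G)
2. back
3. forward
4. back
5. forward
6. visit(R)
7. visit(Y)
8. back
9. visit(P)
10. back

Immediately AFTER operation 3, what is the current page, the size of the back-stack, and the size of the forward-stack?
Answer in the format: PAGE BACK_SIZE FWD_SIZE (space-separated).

After 1 (visit(G)): cur=G back=1 fwd=0
After 2 (back): cur=HOME back=0 fwd=1
After 3 (forward): cur=G back=1 fwd=0

G 1 0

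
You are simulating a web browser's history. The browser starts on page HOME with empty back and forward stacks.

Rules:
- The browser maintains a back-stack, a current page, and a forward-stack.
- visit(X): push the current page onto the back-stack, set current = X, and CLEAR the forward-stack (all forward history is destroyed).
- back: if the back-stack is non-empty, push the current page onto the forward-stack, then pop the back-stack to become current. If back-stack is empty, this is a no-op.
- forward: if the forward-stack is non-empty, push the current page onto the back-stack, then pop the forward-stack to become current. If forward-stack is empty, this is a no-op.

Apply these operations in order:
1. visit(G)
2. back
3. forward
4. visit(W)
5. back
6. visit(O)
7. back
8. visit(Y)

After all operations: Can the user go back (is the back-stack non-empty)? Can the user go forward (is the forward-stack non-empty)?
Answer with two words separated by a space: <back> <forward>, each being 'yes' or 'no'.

Answer: yes no

Derivation:
After 1 (visit(G)): cur=G back=1 fwd=0
After 2 (back): cur=HOME back=0 fwd=1
After 3 (forward): cur=G back=1 fwd=0
After 4 (visit(W)): cur=W back=2 fwd=0
After 5 (back): cur=G back=1 fwd=1
After 6 (visit(O)): cur=O back=2 fwd=0
After 7 (back): cur=G back=1 fwd=1
After 8 (visit(Y)): cur=Y back=2 fwd=0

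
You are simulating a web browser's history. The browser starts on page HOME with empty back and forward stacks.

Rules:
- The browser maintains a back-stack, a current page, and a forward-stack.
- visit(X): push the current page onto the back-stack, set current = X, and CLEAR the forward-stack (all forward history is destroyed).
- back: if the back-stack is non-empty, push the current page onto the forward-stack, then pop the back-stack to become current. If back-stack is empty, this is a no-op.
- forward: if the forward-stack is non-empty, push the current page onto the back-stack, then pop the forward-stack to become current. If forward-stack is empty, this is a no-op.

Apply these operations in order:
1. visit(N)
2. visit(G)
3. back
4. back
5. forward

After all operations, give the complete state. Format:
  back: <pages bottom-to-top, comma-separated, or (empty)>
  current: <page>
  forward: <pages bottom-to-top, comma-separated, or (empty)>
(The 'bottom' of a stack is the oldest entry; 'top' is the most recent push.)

After 1 (visit(N)): cur=N back=1 fwd=0
After 2 (visit(G)): cur=G back=2 fwd=0
After 3 (back): cur=N back=1 fwd=1
After 4 (back): cur=HOME back=0 fwd=2
After 5 (forward): cur=N back=1 fwd=1

Answer: back: HOME
current: N
forward: G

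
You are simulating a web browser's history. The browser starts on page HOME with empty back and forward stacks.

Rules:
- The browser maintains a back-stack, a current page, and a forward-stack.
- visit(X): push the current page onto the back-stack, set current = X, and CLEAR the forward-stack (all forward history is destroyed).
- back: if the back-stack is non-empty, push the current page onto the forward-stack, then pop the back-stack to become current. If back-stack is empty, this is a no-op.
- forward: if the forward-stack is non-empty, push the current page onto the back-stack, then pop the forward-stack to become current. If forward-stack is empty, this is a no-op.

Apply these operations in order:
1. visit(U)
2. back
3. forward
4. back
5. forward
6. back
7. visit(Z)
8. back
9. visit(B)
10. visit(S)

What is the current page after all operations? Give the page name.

Answer: S

Derivation:
After 1 (visit(U)): cur=U back=1 fwd=0
After 2 (back): cur=HOME back=0 fwd=1
After 3 (forward): cur=U back=1 fwd=0
After 4 (back): cur=HOME back=0 fwd=1
After 5 (forward): cur=U back=1 fwd=0
After 6 (back): cur=HOME back=0 fwd=1
After 7 (visit(Z)): cur=Z back=1 fwd=0
After 8 (back): cur=HOME back=0 fwd=1
After 9 (visit(B)): cur=B back=1 fwd=0
After 10 (visit(S)): cur=S back=2 fwd=0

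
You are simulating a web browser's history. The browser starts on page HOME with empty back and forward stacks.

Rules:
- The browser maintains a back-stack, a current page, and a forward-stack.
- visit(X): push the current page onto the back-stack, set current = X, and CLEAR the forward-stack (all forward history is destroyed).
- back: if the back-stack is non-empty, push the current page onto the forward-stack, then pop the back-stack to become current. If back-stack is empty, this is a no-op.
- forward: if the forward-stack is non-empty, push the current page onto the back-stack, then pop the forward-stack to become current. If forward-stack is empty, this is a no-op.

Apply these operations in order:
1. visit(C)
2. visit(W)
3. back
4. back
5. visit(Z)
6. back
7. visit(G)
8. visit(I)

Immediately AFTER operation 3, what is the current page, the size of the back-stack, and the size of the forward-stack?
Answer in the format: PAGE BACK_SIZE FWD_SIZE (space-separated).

After 1 (visit(C)): cur=C back=1 fwd=0
After 2 (visit(W)): cur=W back=2 fwd=0
After 3 (back): cur=C back=1 fwd=1

C 1 1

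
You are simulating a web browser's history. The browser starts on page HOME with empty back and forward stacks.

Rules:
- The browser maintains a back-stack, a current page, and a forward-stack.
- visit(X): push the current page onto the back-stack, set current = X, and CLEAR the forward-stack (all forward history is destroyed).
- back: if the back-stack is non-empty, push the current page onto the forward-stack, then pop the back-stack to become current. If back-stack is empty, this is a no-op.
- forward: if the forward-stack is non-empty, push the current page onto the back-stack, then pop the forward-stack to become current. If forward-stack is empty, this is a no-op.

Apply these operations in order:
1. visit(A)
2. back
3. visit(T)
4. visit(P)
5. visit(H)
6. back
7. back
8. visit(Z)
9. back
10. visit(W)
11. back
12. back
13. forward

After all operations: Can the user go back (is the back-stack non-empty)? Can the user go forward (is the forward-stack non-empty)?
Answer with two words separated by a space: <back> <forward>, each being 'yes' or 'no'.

After 1 (visit(A)): cur=A back=1 fwd=0
After 2 (back): cur=HOME back=0 fwd=1
After 3 (visit(T)): cur=T back=1 fwd=0
After 4 (visit(P)): cur=P back=2 fwd=0
After 5 (visit(H)): cur=H back=3 fwd=0
After 6 (back): cur=P back=2 fwd=1
After 7 (back): cur=T back=1 fwd=2
After 8 (visit(Z)): cur=Z back=2 fwd=0
After 9 (back): cur=T back=1 fwd=1
After 10 (visit(W)): cur=W back=2 fwd=0
After 11 (back): cur=T back=1 fwd=1
After 12 (back): cur=HOME back=0 fwd=2
After 13 (forward): cur=T back=1 fwd=1

Answer: yes yes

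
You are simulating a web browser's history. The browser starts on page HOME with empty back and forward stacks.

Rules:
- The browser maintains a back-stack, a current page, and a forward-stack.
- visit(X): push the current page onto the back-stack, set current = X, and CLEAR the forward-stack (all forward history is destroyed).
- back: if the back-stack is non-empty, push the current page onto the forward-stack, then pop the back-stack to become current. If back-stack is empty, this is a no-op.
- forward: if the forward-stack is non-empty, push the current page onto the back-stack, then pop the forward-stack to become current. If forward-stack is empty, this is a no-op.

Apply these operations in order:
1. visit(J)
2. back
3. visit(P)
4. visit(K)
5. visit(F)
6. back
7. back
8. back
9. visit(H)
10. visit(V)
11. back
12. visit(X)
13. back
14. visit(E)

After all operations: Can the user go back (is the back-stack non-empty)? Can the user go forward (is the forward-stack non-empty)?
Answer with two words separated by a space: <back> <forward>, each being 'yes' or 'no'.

Answer: yes no

Derivation:
After 1 (visit(J)): cur=J back=1 fwd=0
After 2 (back): cur=HOME back=0 fwd=1
After 3 (visit(P)): cur=P back=1 fwd=0
After 4 (visit(K)): cur=K back=2 fwd=0
After 5 (visit(F)): cur=F back=3 fwd=0
After 6 (back): cur=K back=2 fwd=1
After 7 (back): cur=P back=1 fwd=2
After 8 (back): cur=HOME back=0 fwd=3
After 9 (visit(H)): cur=H back=1 fwd=0
After 10 (visit(V)): cur=V back=2 fwd=0
After 11 (back): cur=H back=1 fwd=1
After 12 (visit(X)): cur=X back=2 fwd=0
After 13 (back): cur=H back=1 fwd=1
After 14 (visit(E)): cur=E back=2 fwd=0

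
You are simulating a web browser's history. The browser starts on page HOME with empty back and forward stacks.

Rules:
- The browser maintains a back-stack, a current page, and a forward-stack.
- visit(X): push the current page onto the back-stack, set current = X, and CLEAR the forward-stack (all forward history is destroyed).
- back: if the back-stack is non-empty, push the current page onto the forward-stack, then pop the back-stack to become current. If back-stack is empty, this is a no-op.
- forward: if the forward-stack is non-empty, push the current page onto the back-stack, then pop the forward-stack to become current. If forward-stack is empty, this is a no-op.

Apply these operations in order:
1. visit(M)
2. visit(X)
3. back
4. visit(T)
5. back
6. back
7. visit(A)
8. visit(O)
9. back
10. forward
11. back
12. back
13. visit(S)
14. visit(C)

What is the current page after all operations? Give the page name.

After 1 (visit(M)): cur=M back=1 fwd=0
After 2 (visit(X)): cur=X back=2 fwd=0
After 3 (back): cur=M back=1 fwd=1
After 4 (visit(T)): cur=T back=2 fwd=0
After 5 (back): cur=M back=1 fwd=1
After 6 (back): cur=HOME back=0 fwd=2
After 7 (visit(A)): cur=A back=1 fwd=0
After 8 (visit(O)): cur=O back=2 fwd=0
After 9 (back): cur=A back=1 fwd=1
After 10 (forward): cur=O back=2 fwd=0
After 11 (back): cur=A back=1 fwd=1
After 12 (back): cur=HOME back=0 fwd=2
After 13 (visit(S)): cur=S back=1 fwd=0
After 14 (visit(C)): cur=C back=2 fwd=0

Answer: C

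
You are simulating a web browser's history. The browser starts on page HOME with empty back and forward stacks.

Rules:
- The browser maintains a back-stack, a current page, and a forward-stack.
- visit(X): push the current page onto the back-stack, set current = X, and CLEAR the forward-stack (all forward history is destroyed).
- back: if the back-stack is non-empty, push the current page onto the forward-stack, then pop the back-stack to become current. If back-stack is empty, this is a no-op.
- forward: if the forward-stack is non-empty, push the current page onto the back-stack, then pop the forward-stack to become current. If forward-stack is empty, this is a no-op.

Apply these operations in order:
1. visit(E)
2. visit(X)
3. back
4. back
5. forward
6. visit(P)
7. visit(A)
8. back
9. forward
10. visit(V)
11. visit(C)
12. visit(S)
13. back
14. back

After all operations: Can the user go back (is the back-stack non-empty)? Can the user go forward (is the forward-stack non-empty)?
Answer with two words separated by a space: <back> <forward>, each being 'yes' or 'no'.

Answer: yes yes

Derivation:
After 1 (visit(E)): cur=E back=1 fwd=0
After 2 (visit(X)): cur=X back=2 fwd=0
After 3 (back): cur=E back=1 fwd=1
After 4 (back): cur=HOME back=0 fwd=2
After 5 (forward): cur=E back=1 fwd=1
After 6 (visit(P)): cur=P back=2 fwd=0
After 7 (visit(A)): cur=A back=3 fwd=0
After 8 (back): cur=P back=2 fwd=1
After 9 (forward): cur=A back=3 fwd=0
After 10 (visit(V)): cur=V back=4 fwd=0
After 11 (visit(C)): cur=C back=5 fwd=0
After 12 (visit(S)): cur=S back=6 fwd=0
After 13 (back): cur=C back=5 fwd=1
After 14 (back): cur=V back=4 fwd=2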